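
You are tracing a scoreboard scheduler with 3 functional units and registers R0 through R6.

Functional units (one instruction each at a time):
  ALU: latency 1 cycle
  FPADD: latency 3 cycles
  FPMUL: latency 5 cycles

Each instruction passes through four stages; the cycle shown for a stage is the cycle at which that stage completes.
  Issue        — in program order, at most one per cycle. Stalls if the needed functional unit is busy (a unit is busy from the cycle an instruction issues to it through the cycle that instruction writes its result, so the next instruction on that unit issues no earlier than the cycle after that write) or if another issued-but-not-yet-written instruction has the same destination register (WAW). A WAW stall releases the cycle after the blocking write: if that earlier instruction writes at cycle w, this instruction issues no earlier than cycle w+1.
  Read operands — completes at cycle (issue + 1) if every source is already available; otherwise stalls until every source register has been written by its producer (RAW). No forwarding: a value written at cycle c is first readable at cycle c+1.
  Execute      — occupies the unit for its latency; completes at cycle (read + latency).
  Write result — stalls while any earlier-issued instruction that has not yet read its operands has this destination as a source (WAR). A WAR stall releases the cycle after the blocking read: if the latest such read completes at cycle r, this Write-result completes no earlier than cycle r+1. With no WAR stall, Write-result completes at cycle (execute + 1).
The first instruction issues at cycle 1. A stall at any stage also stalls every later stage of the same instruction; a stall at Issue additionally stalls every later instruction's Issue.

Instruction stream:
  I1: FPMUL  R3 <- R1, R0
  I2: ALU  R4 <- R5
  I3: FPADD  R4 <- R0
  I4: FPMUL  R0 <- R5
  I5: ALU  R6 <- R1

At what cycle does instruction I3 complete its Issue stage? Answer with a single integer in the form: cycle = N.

cycle = 6

[1] I1 dispatched to FPMUL
[2] I1 operands ready, I2 dispatched to ALU
[3] I2 operands ready
[4] I2 complete
[5] R4←I2
[6] I3 dispatched to FPADD
[7] I1 complete, I3 operands ready
[8] R3←I1
[9] I4 dispatched to FPMUL
[10] I3 complete, I4 operands ready, I5 dispatched to ALU
[11] R4←I3, I5 operands ready
[12] I5 complete
[13] R6←I5
[15] I4 complete
[16] R0←I4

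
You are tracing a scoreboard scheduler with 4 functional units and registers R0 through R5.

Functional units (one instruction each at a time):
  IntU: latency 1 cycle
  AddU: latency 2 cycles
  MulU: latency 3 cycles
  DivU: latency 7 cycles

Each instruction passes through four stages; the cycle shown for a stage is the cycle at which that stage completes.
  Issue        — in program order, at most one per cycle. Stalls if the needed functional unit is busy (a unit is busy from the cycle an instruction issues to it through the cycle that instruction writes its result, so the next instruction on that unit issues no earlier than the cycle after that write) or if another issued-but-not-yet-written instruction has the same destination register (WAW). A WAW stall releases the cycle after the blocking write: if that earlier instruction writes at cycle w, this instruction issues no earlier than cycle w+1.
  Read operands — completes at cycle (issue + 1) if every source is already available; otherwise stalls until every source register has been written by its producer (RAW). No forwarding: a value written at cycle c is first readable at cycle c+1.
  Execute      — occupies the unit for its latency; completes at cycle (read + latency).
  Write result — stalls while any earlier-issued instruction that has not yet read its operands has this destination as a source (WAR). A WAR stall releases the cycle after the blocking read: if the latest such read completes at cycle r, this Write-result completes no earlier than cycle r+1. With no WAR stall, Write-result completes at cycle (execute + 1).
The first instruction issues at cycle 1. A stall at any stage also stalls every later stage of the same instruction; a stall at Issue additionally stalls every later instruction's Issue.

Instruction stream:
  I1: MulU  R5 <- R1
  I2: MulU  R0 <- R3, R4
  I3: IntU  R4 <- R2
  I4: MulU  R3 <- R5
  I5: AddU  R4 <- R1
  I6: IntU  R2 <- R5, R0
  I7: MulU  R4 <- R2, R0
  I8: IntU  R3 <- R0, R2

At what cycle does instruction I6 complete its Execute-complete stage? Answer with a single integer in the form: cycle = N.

t=1  I1→MulU
t=2  I1 RO
t=5  I1 EX
t=6  I1 WR R5
t=7  I2→MulU
t=8  I2 RO, I3→IntU
t=9  I3 RO
t=10  I3 EX
t=11  I2 EX, I3 WR R4
t=12  I2 WR R0
t=13  I4→MulU
t=14  I4 RO, I5→AddU
t=15  I5 RO, I6→IntU
t=16  I6 RO
t=17  I4 EX, I5 EX, I6 EX
t=18  I4 WR R3, I5 WR R4, I6 WR R2
t=19  I7→MulU
t=20  I7 RO, I8→IntU
t=21  I8 RO
t=22  I8 EX
t=23  I7 EX, I8 WR R3
t=24  I7 WR R4

cycle = 17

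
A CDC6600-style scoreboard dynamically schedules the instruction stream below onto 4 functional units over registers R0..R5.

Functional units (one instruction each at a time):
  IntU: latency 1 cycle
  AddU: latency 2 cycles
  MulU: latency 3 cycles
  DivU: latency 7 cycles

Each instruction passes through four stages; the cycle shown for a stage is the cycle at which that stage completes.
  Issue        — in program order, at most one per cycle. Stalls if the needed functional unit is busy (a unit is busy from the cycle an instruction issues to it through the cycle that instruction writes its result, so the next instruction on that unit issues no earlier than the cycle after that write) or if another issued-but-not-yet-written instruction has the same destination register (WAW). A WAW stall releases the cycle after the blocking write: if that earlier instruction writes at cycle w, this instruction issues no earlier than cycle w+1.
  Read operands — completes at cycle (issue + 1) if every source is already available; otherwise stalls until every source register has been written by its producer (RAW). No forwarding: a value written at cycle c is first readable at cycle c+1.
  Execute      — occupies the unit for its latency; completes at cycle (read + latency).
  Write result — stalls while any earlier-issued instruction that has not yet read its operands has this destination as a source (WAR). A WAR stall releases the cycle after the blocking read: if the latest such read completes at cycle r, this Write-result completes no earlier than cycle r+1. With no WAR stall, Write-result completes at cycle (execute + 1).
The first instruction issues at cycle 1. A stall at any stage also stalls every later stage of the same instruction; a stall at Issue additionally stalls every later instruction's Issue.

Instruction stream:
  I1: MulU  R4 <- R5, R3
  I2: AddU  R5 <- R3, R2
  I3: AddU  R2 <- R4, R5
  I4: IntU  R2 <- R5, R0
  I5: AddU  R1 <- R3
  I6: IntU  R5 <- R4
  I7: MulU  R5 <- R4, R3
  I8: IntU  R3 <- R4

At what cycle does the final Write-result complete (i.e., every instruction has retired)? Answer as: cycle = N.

cycle 1: I1 issues→MulU
cycle 2: I1 reads; I2 issues→AddU
cycle 3: I2 reads
cycle 5: I1 exec-done; I2 exec-done
cycle 6: I1 writes R4; I2 writes R5
cycle 7: I3 issues→AddU
cycle 8: I3 reads
cycle 10: I3 exec-done
cycle 11: I3 writes R2
cycle 12: I4 issues→IntU
cycle 13: I4 reads; I5 issues→AddU
cycle 14: I4 exec-done; I5 reads
cycle 15: I4 writes R2
cycle 16: I5 exec-done; I6 issues→IntU
cycle 17: I5 writes R1; I6 reads
cycle 18: I6 exec-done
cycle 19: I6 writes R5
cycle 20: I7 issues→MulU
cycle 21: I7 reads; I8 issues→IntU
cycle 22: I8 reads
cycle 23: I8 exec-done
cycle 24: I7 exec-done; I8 writes R3
cycle 25: I7 writes R5

cycle = 25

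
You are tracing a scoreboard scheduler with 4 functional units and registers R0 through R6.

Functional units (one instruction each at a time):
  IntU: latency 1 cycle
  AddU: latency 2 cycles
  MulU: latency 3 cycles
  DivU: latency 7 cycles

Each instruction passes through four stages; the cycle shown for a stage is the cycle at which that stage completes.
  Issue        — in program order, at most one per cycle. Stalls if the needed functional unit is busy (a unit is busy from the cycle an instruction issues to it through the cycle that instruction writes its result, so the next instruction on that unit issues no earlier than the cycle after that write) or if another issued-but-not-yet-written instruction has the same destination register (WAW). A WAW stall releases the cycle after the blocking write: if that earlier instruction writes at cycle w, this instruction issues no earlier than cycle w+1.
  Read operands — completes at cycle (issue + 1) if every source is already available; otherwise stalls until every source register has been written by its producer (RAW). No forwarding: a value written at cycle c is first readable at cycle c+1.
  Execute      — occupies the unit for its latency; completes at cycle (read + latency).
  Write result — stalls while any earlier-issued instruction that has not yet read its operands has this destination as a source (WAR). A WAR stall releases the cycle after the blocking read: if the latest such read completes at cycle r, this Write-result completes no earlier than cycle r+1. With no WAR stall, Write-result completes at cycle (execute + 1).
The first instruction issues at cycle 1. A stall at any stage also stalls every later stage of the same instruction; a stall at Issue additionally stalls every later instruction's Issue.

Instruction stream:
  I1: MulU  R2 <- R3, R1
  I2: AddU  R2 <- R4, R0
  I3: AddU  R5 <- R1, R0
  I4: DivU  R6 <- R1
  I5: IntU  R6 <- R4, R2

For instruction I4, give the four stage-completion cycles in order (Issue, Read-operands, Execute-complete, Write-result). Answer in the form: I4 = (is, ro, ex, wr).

I1: IS=1 RO=2 EX=5 WR=6
I2: IS=7 RO=8 EX=10 WR=11  [WAW R2: wait I1 write@6]
I3: IS=12 RO=13 EX=15 WR=16  [struct: AddU busy until I2 writes@11]
I4: IS=13 RO=14 EX=21 WR=22
I5: IS=23 RO=24 EX=25 WR=26  [WAW R6: wait I4 write@22]

I4 = (13, 14, 21, 22)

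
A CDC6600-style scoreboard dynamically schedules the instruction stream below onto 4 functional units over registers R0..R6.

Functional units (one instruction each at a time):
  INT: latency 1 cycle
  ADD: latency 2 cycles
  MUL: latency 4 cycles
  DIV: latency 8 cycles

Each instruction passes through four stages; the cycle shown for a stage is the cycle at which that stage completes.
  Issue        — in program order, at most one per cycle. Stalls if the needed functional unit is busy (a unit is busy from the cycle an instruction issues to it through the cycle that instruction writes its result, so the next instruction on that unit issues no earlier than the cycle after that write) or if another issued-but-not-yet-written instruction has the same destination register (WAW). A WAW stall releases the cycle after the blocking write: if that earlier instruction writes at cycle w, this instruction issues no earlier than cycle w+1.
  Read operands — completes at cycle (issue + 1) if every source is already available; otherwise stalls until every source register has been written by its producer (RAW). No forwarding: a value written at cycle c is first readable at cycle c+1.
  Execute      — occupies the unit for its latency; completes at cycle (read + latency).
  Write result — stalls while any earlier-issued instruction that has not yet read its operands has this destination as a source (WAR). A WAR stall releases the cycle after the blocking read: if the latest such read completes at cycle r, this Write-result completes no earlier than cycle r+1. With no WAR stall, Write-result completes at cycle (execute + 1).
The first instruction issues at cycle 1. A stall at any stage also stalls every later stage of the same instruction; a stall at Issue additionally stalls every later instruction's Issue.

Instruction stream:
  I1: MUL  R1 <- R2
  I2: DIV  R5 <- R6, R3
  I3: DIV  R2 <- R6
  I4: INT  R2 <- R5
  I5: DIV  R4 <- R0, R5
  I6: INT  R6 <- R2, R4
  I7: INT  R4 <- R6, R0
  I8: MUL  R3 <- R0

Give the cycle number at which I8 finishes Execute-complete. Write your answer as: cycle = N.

cycle = 45

t=1  I1 dispatched to MUL
t=2  I1 operands ready, I2 dispatched to DIV
t=3  I2 operands ready
t=6  I1 complete
t=7  R1←I1
t=11  I2 complete
t=12  R5←I2
t=13  I3 dispatched to DIV
t=14  I3 operands ready
t=22  I3 complete
t=23  R2←I3
t=24  I4 dispatched to INT
t=25  I4 operands ready, I5 dispatched to DIV
t=26  I4 complete, I5 operands ready
t=27  R2←I4
t=28  I6 dispatched to INT
t=34  I5 complete
t=35  R4←I5
t=36  I6 operands ready
t=37  I6 complete
t=38  R6←I6
t=39  I7 dispatched to INT
t=40  I7 operands ready, I8 dispatched to MUL
t=41  I7 complete, I8 operands ready
t=42  R4←I7
t=45  I8 complete
t=46  R3←I8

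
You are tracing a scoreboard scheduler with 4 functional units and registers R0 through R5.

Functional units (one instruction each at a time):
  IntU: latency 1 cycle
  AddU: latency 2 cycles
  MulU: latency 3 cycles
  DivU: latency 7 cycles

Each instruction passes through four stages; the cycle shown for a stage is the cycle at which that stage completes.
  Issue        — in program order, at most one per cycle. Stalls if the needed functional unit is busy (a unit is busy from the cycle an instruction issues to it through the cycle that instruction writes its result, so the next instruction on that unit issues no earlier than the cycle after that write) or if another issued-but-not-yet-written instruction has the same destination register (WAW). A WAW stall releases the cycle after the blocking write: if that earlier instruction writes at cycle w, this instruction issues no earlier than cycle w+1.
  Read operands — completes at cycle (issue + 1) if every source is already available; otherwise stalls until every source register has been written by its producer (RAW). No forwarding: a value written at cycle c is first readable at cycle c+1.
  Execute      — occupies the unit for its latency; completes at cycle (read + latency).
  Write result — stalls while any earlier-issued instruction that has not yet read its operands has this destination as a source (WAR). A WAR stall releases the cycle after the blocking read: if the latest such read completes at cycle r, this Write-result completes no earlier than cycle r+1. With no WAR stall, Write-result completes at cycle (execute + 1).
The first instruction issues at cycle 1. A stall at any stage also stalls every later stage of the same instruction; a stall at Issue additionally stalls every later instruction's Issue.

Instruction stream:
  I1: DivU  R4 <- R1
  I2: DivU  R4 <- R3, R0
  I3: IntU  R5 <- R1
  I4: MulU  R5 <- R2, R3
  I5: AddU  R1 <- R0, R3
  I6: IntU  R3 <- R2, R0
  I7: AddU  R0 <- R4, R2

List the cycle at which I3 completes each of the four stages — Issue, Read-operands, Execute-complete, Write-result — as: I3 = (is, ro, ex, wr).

I3 = (12, 13, 14, 15)

[1] issue I1 (DivU)
[2] I1 read-ops
[9] I1 finished on DivU
[10] I1→R4
[11] issue I2 (DivU)
[12] I2 read-ops, issue I3 (IntU)
[13] I3 read-ops
[14] I3 finished on IntU
[15] I3→R5
[16] issue I4 (MulU)
[17] I4 read-ops, issue I5 (AddU)
[18] I5 read-ops, issue I6 (IntU)
[19] I2 finished on DivU, I6 read-ops
[20] I2→R4, I4 finished on MulU, I5 finished on AddU, I6 finished on IntU
[21] I4→R5, I5→R1, I6→R3
[22] issue I7 (AddU)
[23] I7 read-ops
[25] I7 finished on AddU
[26] I7→R0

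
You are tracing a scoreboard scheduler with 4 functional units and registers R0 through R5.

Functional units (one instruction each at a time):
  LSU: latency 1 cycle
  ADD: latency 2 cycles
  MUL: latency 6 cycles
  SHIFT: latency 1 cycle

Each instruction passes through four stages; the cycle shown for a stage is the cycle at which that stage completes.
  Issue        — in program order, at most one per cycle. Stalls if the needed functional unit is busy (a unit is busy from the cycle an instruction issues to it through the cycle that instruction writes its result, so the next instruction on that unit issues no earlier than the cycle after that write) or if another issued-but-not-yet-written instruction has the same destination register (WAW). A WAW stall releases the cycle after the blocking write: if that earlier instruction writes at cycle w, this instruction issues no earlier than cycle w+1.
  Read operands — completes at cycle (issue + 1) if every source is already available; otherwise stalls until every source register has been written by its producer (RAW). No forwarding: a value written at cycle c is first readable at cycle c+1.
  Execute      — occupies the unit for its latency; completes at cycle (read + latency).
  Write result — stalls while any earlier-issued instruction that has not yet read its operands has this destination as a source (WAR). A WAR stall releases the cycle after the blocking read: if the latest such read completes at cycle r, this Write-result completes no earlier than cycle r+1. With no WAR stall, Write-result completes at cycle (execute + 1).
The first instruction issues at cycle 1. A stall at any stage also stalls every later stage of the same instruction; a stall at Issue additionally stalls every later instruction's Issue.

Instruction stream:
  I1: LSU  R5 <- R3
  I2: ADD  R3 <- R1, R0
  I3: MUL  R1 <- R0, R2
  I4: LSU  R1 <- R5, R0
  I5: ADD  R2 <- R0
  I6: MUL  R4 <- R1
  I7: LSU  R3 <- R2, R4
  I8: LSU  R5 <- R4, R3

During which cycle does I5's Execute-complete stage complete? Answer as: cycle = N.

I1  is:1  ro:2  ex:3  wr:4
I2  is:2  ro:3  ex:5  wr:6
I3  is:3  ro:4  ex:10  wr:11
I4  is:12  ro:13  ex:14  wr:15  — WAW R1: wait I3 write@11
I5  is:13  ro:14  ex:16  wr:17
I6  is:14  ro:16  ex:22  wr:23  — RAW R1: wait I4 write@15
I7  is:16  ro:24  ex:25  wr:26  — struct: LSU busy until I4 writes@15, RAW R4: wait I6 write@23
I8  is:27  ro:28  ex:29  wr:30  — struct: LSU busy until I7 writes@26

cycle = 16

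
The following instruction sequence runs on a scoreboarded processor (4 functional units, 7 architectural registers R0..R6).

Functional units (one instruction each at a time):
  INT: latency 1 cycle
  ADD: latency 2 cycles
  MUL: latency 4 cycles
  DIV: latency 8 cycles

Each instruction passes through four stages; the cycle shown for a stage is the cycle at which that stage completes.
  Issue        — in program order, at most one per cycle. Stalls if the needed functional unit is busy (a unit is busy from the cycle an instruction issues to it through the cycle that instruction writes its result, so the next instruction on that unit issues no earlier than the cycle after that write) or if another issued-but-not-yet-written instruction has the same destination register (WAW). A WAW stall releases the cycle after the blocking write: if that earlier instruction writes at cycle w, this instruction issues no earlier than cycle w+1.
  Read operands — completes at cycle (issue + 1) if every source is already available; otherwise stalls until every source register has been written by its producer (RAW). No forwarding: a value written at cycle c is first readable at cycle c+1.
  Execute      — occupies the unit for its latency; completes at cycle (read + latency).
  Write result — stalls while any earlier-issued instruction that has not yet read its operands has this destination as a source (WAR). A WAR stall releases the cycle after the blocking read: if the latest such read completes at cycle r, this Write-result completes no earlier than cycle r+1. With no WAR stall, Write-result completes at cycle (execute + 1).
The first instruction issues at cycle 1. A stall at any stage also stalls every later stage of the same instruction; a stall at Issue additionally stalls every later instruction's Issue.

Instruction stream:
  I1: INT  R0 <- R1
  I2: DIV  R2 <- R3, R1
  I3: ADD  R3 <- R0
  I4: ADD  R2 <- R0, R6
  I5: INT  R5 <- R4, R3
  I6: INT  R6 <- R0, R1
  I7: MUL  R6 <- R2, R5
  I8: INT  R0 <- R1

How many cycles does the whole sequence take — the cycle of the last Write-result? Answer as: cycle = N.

I1 -> (1, 2, 3, 4)
I2 -> (2, 3, 11, 12)
I3 -> (3, 5, 7, 8)  // RAW R0: wait I1 write@4
I4 -> (13, 14, 16, 17)  // WAW R2: wait I2 write@12
I5 -> (14, 15, 16, 17)
I6 -> (18, 19, 20, 21)  // struct: INT busy until I5 writes@17
I7 -> (22, 23, 27, 28)  // WAW R6: wait I6 write@21
I8 -> (23, 24, 25, 26)

cycle = 28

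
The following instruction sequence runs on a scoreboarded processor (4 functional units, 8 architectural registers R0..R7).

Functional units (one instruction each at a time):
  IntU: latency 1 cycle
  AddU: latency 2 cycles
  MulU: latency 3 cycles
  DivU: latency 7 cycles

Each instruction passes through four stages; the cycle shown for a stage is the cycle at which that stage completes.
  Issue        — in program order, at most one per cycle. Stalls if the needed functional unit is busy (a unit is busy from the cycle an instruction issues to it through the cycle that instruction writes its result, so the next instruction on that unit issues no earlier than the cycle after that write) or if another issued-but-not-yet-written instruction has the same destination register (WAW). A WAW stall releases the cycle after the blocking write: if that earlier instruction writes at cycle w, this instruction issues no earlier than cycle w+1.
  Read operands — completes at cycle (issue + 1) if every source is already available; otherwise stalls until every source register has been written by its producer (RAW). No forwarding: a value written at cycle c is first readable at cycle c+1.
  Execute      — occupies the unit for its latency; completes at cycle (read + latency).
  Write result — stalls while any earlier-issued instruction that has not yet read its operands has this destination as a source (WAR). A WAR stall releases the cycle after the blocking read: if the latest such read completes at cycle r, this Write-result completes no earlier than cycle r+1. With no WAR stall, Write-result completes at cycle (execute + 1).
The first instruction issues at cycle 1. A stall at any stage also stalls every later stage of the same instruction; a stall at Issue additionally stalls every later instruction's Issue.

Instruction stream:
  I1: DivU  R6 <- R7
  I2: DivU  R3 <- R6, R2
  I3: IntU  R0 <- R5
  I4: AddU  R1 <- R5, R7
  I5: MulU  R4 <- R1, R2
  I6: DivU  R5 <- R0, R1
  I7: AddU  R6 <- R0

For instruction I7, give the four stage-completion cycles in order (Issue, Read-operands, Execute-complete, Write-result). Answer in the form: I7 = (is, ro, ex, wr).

I1: IS=1 RO=2 EX=9 WR=10
I2: IS=11 RO=12 EX=19 WR=20  [struct: DivU busy until I1 writes@10]
I3: IS=12 RO=13 EX=14 WR=15
I4: IS=13 RO=14 EX=16 WR=17
I5: IS=14 RO=18 EX=21 WR=22  [RAW R1: wait I4 write@17]
I6: IS=21 RO=22 EX=29 WR=30  [struct: DivU busy until I2 writes@20]
I7: IS=22 RO=23 EX=25 WR=26

I7 = (22, 23, 25, 26)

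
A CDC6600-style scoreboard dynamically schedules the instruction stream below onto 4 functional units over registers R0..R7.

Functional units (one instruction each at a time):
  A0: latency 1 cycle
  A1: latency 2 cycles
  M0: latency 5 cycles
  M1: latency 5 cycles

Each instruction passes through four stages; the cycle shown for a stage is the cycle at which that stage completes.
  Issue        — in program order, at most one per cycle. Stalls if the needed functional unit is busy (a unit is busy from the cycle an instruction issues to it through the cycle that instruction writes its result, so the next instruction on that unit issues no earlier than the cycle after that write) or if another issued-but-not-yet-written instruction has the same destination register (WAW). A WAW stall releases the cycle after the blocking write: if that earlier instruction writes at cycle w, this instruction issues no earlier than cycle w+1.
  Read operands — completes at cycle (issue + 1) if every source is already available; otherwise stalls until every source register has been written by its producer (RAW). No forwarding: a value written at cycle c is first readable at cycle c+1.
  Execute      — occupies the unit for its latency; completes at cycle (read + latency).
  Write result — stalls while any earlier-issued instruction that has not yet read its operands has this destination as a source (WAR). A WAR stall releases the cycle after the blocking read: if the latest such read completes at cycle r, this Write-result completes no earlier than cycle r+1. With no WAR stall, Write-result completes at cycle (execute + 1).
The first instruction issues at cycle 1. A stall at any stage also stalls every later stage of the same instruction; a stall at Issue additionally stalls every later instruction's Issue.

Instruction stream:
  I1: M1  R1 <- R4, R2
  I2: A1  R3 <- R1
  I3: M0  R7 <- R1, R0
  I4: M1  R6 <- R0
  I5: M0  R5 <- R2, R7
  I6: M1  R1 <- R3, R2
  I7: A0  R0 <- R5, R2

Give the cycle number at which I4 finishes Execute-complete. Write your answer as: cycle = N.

c1: I1 dispatched to M1
c2: I1 operands ready · I2 dispatched to A1
c3: I3 dispatched to M0
c7: I1 complete
c8: R1←I1
c9: I2 operands ready · I3 operands ready · I4 dispatched to M1
c10: I4 operands ready
c11: I2 complete
c12: R3←I2
c14: I3 complete
c15: R7←I3 · I4 complete
c16: R6←I4 · I5 dispatched to M0
c17: I5 operands ready · I6 dispatched to M1
c18: I6 operands ready · I7 dispatched to A0
c22: I5 complete
c23: R5←I5 · I6 complete
c24: R1←I6 · I7 operands ready
c25: I7 complete
c26: R0←I7

cycle = 15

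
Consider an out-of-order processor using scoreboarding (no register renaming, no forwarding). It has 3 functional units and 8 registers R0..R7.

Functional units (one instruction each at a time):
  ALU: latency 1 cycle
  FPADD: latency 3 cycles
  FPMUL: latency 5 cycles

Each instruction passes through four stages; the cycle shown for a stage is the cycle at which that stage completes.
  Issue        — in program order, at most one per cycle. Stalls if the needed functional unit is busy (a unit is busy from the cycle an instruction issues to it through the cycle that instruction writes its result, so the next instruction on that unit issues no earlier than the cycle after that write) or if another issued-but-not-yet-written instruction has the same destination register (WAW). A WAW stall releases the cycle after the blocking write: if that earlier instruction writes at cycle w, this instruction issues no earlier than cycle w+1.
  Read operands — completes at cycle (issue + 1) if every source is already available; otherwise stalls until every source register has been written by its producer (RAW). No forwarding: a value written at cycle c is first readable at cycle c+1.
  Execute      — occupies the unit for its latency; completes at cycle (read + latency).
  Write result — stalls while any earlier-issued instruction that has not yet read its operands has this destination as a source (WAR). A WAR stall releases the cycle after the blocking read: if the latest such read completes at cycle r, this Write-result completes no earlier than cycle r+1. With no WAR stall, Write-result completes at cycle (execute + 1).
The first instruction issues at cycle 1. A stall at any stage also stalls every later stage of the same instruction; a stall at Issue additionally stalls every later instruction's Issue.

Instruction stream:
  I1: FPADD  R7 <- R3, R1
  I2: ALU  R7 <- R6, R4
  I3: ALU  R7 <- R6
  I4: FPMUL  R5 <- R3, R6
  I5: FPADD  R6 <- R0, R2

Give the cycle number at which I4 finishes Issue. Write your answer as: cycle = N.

I1 -> (1, 2, 5, 6)
I2 -> (7, 8, 9, 10)  // WAW R7: wait I1 write@6
I3 -> (11, 12, 13, 14)  // struct: ALU busy until I2 writes@10
I4 -> (12, 13, 18, 19)
I5 -> (13, 14, 17, 18)

cycle = 12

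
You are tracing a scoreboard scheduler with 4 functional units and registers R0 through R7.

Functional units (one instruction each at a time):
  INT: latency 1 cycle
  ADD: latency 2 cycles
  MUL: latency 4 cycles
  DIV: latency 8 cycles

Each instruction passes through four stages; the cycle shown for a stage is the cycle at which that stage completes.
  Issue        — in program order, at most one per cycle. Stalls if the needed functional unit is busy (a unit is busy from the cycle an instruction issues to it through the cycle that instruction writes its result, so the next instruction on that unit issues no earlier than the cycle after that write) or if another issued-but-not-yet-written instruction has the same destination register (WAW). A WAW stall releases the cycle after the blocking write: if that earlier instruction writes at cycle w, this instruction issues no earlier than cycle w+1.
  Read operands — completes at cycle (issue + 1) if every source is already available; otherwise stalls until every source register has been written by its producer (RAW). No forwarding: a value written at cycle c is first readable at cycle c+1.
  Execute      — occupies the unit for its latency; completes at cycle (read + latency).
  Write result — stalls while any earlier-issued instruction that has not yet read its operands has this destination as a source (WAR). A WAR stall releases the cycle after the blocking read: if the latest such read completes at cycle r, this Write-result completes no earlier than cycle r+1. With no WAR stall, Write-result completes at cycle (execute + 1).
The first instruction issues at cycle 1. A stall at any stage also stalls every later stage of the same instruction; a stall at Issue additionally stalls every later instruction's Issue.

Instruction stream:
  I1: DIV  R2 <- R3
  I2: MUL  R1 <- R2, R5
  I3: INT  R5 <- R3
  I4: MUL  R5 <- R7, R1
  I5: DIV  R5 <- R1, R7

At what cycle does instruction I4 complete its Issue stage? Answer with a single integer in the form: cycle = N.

cycle = 18

  I1 | 1 | 2 | 10 | 11
  I2 | 2 | 12 | 16 | 17   RAW R2: wait I1 write@11
  I3 | 3 | 4 | 5 | 13   WAR R5: wait I2 read@12
  I4 | 18 | 19 | 23 | 24   struct: MUL busy until I2 writes@17
  I5 | 25 | 26 | 34 | 35   WAW R5: wait I4 write@24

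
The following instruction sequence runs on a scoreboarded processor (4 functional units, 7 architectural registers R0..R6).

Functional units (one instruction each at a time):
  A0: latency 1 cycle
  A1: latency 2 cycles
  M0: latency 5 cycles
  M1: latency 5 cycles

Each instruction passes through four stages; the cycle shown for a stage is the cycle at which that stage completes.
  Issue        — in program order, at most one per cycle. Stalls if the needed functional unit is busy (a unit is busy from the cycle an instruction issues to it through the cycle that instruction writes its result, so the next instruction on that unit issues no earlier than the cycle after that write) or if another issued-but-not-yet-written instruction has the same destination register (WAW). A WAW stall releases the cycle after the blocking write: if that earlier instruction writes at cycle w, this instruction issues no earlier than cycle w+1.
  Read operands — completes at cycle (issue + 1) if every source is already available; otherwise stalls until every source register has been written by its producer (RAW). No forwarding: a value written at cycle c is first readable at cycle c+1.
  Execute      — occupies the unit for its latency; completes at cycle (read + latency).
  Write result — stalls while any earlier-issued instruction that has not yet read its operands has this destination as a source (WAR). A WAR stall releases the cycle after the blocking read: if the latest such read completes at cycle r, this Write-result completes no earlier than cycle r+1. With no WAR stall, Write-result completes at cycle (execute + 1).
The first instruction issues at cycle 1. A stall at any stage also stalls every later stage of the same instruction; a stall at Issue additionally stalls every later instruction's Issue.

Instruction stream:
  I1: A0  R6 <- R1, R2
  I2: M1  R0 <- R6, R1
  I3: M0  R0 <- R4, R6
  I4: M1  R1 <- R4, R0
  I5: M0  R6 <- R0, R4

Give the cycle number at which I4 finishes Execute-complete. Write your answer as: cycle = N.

[I1] 1/2/3/4
[I2] 2/5/10/11  (RAW R6: wait I1 write@4)
[I3] 12/13/18/19  (WAW R0: wait I2 write@11)
[I4] 13/20/25/26  (RAW R0: wait I3 write@19)
[I5] 20/21/26/27  (struct: M0 busy until I3 writes@19)

cycle = 25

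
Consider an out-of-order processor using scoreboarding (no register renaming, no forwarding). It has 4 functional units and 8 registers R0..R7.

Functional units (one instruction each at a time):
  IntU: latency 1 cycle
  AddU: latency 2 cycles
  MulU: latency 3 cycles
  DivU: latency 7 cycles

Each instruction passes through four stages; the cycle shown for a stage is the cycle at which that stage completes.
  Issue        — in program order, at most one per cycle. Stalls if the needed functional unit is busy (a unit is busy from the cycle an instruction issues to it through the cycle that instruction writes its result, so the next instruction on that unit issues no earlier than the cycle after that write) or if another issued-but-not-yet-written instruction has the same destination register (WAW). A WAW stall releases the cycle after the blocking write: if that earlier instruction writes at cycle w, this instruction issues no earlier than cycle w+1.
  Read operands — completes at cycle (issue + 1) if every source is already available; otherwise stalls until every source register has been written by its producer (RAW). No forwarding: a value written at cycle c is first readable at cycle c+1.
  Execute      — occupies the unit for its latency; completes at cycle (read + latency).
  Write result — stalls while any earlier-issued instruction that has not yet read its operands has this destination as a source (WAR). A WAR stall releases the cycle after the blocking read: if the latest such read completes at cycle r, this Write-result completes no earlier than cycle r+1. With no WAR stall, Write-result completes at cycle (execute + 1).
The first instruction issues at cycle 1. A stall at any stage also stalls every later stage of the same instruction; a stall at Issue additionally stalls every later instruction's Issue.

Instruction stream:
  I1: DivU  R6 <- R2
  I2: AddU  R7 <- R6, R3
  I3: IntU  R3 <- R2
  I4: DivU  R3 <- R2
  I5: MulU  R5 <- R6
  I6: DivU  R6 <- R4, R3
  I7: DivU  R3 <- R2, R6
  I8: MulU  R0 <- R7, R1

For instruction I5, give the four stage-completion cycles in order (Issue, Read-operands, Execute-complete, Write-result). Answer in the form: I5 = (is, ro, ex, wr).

t=1  I1 dispatched to DivU
t=2  I1 operands ready, I2 dispatched to AddU
t=3  I3 dispatched to IntU
t=4  I3 operands ready
t=5  I3 complete
t=9  I1 complete
t=10  R6←I1
t=11  I2 operands ready
t=12  R3←I3
t=13  I2 complete, I4 dispatched to DivU
t=14  R7←I2, I4 operands ready, I5 dispatched to MulU
t=15  I5 operands ready
t=18  I5 complete
t=19  R5←I5
t=21  I4 complete
t=22  R3←I4
t=23  I6 dispatched to DivU
t=24  I6 operands ready
t=31  I6 complete
t=32  R6←I6
t=33  I7 dispatched to DivU
t=34  I7 operands ready, I8 dispatched to MulU
t=35  I8 operands ready
t=38  I8 complete
t=39  R0←I8
t=41  I7 complete
t=42  R3←I7

I5 = (14, 15, 18, 19)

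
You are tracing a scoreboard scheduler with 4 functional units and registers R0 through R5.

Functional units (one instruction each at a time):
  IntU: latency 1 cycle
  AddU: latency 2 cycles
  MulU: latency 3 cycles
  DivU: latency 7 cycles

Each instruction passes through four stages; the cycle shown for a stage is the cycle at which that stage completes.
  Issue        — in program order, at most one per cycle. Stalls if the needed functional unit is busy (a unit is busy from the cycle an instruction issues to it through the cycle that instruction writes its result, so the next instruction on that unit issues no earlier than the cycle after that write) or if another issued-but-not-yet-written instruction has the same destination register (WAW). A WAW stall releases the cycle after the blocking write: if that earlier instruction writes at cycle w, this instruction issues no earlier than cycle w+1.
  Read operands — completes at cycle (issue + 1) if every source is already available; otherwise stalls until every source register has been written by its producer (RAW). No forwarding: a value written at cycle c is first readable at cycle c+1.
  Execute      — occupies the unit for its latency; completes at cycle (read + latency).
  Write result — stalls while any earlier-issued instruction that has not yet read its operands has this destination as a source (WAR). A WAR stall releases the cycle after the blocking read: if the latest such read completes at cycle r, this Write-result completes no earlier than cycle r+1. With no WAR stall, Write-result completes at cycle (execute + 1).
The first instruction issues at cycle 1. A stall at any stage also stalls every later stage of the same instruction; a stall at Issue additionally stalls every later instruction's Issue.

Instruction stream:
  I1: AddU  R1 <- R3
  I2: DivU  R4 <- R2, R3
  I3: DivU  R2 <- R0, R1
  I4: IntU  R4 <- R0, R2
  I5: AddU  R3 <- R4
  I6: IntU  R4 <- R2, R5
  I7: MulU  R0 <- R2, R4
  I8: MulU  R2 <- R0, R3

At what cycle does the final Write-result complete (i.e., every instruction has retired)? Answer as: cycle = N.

cycle = 39

  I1 | 1 | 2 | 4 | 5
  I2 | 2 | 3 | 10 | 11
  I3 | 12 | 13 | 20 | 21   struct: DivU busy until I2 writes@11
  I4 | 13 | 22 | 23 | 24   RAW R2: wait I3 write@21
  I5 | 14 | 25 | 27 | 28   RAW R4: wait I4 write@24
  I6 | 25 | 26 | 27 | 28   struct: IntU busy until I4 writes@24
  I7 | 26 | 29 | 32 | 33   RAW R4: wait I6 write@28
  I8 | 34 | 35 | 38 | 39   struct: MulU busy until I7 writes@33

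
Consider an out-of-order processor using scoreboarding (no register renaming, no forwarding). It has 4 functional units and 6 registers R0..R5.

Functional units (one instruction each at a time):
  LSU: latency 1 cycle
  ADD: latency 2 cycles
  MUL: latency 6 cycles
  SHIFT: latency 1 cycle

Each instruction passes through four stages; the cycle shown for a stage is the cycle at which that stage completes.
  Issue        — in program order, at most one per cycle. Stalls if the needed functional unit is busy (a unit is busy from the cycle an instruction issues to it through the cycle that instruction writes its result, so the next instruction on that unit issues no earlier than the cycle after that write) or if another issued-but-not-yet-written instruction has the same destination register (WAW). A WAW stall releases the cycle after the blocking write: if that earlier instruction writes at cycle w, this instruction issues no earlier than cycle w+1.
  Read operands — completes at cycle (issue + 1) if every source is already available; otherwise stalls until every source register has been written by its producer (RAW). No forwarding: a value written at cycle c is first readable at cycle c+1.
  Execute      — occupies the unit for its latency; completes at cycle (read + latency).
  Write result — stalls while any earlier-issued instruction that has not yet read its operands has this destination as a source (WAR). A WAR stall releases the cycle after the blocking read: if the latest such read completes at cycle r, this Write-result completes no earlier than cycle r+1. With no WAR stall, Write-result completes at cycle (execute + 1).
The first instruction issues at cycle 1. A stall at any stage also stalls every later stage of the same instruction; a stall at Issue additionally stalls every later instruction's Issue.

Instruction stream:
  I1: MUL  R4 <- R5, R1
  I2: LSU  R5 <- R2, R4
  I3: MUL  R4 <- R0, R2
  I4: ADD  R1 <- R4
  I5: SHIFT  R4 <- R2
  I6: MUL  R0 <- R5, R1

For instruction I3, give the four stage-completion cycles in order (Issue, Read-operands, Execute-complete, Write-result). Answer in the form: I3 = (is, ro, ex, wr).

I3 = (10, 11, 17, 18)

[1] I1 issues→MUL
[2] I1 reads; I2 issues→LSU
[8] I1 exec-done
[9] I1 writes R4
[10] I2 reads; I3 issues→MUL
[11] I2 exec-done; I3 reads; I4 issues→ADD
[12] I2 writes R5
[17] I3 exec-done
[18] I3 writes R4
[19] I4 reads; I5 issues→SHIFT
[20] I5 reads; I6 issues→MUL
[21] I4 exec-done; I5 exec-done
[22] I4 writes R1; I5 writes R4
[23] I6 reads
[29] I6 exec-done
[30] I6 writes R0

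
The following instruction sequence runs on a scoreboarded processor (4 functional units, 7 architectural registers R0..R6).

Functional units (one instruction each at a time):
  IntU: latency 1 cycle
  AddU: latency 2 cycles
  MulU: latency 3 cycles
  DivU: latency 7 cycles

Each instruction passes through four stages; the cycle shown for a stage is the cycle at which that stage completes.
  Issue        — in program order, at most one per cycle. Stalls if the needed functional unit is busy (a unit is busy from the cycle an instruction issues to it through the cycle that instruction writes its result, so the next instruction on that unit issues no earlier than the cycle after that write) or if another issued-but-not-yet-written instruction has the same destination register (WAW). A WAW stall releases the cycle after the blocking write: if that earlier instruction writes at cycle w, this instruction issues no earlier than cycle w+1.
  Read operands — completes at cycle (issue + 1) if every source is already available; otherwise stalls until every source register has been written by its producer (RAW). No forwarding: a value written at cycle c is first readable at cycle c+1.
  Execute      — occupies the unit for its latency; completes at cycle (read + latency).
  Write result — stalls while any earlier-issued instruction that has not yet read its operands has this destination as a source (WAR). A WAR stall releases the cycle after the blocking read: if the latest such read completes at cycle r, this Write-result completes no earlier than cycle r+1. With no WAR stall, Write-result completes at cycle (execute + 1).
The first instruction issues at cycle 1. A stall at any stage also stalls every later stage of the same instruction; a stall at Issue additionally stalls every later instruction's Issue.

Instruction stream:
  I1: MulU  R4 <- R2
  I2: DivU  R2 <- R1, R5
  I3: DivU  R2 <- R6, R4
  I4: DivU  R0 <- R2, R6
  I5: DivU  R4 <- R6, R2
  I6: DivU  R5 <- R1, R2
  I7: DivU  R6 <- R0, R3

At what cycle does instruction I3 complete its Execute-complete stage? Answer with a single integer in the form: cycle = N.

cycle = 20

c1: I1 issues→MulU
c2: I1 reads | I2 issues→DivU
c3: I2 reads
c5: I1 exec-done
c6: I1 writes R4
c10: I2 exec-done
c11: I2 writes R2
c12: I3 issues→DivU
c13: I3 reads
c20: I3 exec-done
c21: I3 writes R2
c22: I4 issues→DivU
c23: I4 reads
c30: I4 exec-done
c31: I4 writes R0
c32: I5 issues→DivU
c33: I5 reads
c40: I5 exec-done
c41: I5 writes R4
c42: I6 issues→DivU
c43: I6 reads
c50: I6 exec-done
c51: I6 writes R5
c52: I7 issues→DivU
c53: I7 reads
c60: I7 exec-done
c61: I7 writes R6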